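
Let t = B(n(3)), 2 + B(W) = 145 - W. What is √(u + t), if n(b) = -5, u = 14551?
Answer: √14699 ≈ 121.24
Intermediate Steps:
B(W) = 143 - W (B(W) = -2 + (145 - W) = 143 - W)
t = 148 (t = 143 - 1*(-5) = 143 + 5 = 148)
√(u + t) = √(14551 + 148) = √14699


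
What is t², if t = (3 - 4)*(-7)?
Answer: 49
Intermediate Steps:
t = 7 (t = -1*(-7) = 7)
t² = 7² = 49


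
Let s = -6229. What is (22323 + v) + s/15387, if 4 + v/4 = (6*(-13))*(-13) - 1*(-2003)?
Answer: 528921896/15387 ≈ 34375.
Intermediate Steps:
v = 12052 (v = -16 + 4*((6*(-13))*(-13) - 1*(-2003)) = -16 + 4*(-78*(-13) + 2003) = -16 + 4*(1014 + 2003) = -16 + 4*3017 = -16 + 12068 = 12052)
(22323 + v) + s/15387 = (22323 + 12052) - 6229/15387 = 34375 - 6229*1/15387 = 34375 - 6229/15387 = 528921896/15387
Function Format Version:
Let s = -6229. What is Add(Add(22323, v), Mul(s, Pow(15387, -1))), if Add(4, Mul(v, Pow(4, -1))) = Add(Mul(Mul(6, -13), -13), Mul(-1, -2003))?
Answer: Rational(528921896, 15387) ≈ 34375.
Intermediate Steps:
v = 12052 (v = Add(-16, Mul(4, Add(Mul(Mul(6, -13), -13), Mul(-1, -2003)))) = Add(-16, Mul(4, Add(Mul(-78, -13), 2003))) = Add(-16, Mul(4, Add(1014, 2003))) = Add(-16, Mul(4, 3017)) = Add(-16, 12068) = 12052)
Add(Add(22323, v), Mul(s, Pow(15387, -1))) = Add(Add(22323, 12052), Mul(-6229, Pow(15387, -1))) = Add(34375, Mul(-6229, Rational(1, 15387))) = Add(34375, Rational(-6229, 15387)) = Rational(528921896, 15387)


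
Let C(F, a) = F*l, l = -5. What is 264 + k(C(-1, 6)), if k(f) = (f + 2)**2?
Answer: 313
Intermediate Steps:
C(F, a) = -5*F (C(F, a) = F*(-5) = -5*F)
k(f) = (2 + f)**2
264 + k(C(-1, 6)) = 264 + (2 - 5*(-1))**2 = 264 + (2 + 5)**2 = 264 + 7**2 = 264 + 49 = 313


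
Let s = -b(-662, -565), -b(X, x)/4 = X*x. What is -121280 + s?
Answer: 1374840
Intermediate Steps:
b(X, x) = -4*X*x
s = 1496120 (s = -(-4)*(-662)*(-565) = -1*(-1496120) = 1496120)
-121280 + s = -121280 + 1496120 = 1374840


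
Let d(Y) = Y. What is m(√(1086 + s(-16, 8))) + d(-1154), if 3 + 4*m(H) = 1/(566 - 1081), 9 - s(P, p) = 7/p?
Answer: -1189393/1030 ≈ -1154.8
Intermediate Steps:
s(P, p) = 9 - 7/p
m(H) = -773/1030 (m(H) = -¾ + 1/(4*(566 - 1081)) = -¾ + (¼)/(-515) = -¾ + (¼)*(-1/515) = -¾ - 1/2060 = -773/1030)
m(√(1086 + s(-16, 8))) + d(-1154) = -773/1030 - 1154 = -1189393/1030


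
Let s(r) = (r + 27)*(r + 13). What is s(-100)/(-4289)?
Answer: -6351/4289 ≈ -1.4808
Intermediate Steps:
s(r) = (13 + r)*(27 + r) (s(r) = (27 + r)*(13 + r) = (13 + r)*(27 + r))
s(-100)/(-4289) = (351 + (-100)² + 40*(-100))/(-4289) = (351 + 10000 - 4000)*(-1/4289) = 6351*(-1/4289) = -6351/4289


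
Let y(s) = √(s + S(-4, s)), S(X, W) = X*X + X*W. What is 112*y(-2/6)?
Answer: 112*√17 ≈ 461.79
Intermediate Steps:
S(X, W) = X² + W*X
y(s) = √(16 - 3*s) (y(s) = √(s - 4*(s - 4)) = √(s - 4*(-4 + s)) = √(s + (16 - 4*s)) = √(16 - 3*s))
112*y(-2/6) = 112*√(16 - (-6)/6) = 112*√(16 - 3*(-⅓)) = 112*√(16 + 1) = 112*√17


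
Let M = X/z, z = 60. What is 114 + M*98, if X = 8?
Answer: 1906/15 ≈ 127.07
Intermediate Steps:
M = 2/15 (M = 8/60 = 8*(1/60) = 2/15 ≈ 0.13333)
114 + M*98 = 114 + (2/15)*98 = 114 + 196/15 = 1906/15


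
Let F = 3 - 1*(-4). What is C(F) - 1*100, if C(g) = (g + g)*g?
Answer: -2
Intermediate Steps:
F = 7 (F = 3 + 4 = 7)
C(g) = 2*g**2 (C(g) = (2*g)*g = 2*g**2)
C(F) - 1*100 = 2*7**2 - 1*100 = 2*49 - 100 = 98 - 100 = -2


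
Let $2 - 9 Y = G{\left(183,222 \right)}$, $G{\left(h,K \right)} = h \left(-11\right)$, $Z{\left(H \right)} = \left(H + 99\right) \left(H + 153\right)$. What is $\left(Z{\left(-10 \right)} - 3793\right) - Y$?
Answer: $\frac{78391}{9} \approx 8710.1$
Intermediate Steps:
$Z{\left(H \right)} = \left(99 + H\right) \left(153 + H\right)$
$G{\left(h,K \right)} = - 11 h$
$Y = \frac{2015}{9}$ ($Y = \frac{2}{9} - \frac{\left(-11\right) 183}{9} = \frac{2}{9} - - \frac{671}{3} = \frac{2}{9} + \frac{671}{3} = \frac{2015}{9} \approx 223.89$)
$\left(Z{\left(-10 \right)} - 3793\right) - Y = \left(\left(15147 + \left(-10\right)^{2} + 252 \left(-10\right)\right) - 3793\right) - \frac{2015}{9} = \left(\left(15147 + 100 - 2520\right) - 3793\right) - \frac{2015}{9} = \left(12727 - 3793\right) - \frac{2015}{9} = 8934 - \frac{2015}{9} = \frac{78391}{9}$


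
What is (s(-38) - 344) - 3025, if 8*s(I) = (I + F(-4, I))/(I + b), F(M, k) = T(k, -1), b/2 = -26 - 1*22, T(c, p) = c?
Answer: -902873/268 ≈ -3368.9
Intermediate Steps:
b = -96 (b = 2*(-26 - 1*22) = 2*(-26 - 22) = 2*(-48) = -96)
F(M, k) = k
s(I) = I/(4*(-96 + I)) (s(I) = ((I + I)/(I - 96))/8 = ((2*I)/(-96 + I))/8 = (2*I/(-96 + I))/8 = I/(4*(-96 + I)))
(s(-38) - 344) - 3025 = ((¼)*(-38)/(-96 - 38) - 344) - 3025 = ((¼)*(-38)/(-134) - 344) - 3025 = ((¼)*(-38)*(-1/134) - 344) - 3025 = (19/268 - 344) - 3025 = -92173/268 - 3025 = -902873/268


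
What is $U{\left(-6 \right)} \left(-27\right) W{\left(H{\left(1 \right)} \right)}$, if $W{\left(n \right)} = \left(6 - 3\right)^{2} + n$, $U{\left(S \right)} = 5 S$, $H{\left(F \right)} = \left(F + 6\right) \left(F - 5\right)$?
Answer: $-15390$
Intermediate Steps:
$H{\left(F \right)} = \left(-5 + F\right) \left(6 + F\right)$ ($H{\left(F \right)} = \left(6 + F\right) \left(-5 + F\right) = \left(-5 + F\right) \left(6 + F\right)$)
$W{\left(n \right)} = 9 + n$ ($W{\left(n \right)} = 3^{2} + n = 9 + n$)
$U{\left(-6 \right)} \left(-27\right) W{\left(H{\left(1 \right)} \right)} = 5 \left(-6\right) \left(-27\right) \left(9 + \left(-30 + 1 + 1^{2}\right)\right) = \left(-30\right) \left(-27\right) \left(9 + \left(-30 + 1 + 1\right)\right) = 810 \left(9 - 28\right) = 810 \left(-19\right) = -15390$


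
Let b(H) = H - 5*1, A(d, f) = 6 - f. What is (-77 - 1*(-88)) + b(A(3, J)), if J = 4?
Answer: 8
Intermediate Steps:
b(H) = -5 + H (b(H) = H - 5 = -5 + H)
(-77 - 1*(-88)) + b(A(3, J)) = (-77 - 1*(-88)) + (-5 + (6 - 1*4)) = (-77 + 88) + (-5 + (6 - 4)) = 11 + (-5 + 2) = 11 - 3 = 8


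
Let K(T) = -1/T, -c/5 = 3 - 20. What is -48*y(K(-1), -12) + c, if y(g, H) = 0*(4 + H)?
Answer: 85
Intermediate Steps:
c = 85 (c = -5*(3 - 20) = -5*(-17) = 85)
y(g, H) = 0
-48*y(K(-1), -12) + c = -48*0 + 85 = 0 + 85 = 85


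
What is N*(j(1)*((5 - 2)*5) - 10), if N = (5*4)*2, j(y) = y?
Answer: 200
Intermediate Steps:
N = 40 (N = 20*2 = 40)
N*(j(1)*((5 - 2)*5) - 10) = 40*(1*((5 - 2)*5) - 10) = 40*(1*(3*5) - 10) = 40*(1*15 - 10) = 40*(15 - 10) = 40*5 = 200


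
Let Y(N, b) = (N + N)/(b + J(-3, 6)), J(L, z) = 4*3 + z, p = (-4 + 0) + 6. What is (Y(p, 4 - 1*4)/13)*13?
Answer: 2/9 ≈ 0.22222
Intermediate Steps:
p = 2 (p = -4 + 6 = 2)
J(L, z) = 12 + z
Y(N, b) = 2*N/(18 + b) (Y(N, b) = (N + N)/(b + (12 + 6)) = (2*N)/(b + 18) = (2*N)/(18 + b) = 2*N/(18 + b))
(Y(p, 4 - 1*4)/13)*13 = ((2*2/(18 + (4 - 1*4)))/13)*13 = ((2*2/(18 + (4 - 4)))*(1/13))*13 = ((2*2/(18 + 0))*(1/13))*13 = ((2*2/18)*(1/13))*13 = ((2*2*(1/18))*(1/13))*13 = ((2/9)*(1/13))*13 = (2/117)*13 = 2/9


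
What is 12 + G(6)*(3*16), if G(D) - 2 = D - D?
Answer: 108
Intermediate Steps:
G(D) = 2 (G(D) = 2 + (D - D) = 2 + 0 = 2)
12 + G(6)*(3*16) = 12 + 2*(3*16) = 12 + 2*48 = 12 + 96 = 108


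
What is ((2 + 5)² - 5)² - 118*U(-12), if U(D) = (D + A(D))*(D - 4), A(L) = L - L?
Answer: -20720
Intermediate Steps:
A(L) = 0
U(D) = D*(-4 + D) (U(D) = (D + 0)*(D - 4) = D*(-4 + D))
((2 + 5)² - 5)² - 118*U(-12) = ((2 + 5)² - 5)² - (-1416)*(-4 - 12) = (7² - 5)² - (-1416)*(-16) = (49 - 5)² - 118*192 = 44² - 22656 = 1936 - 22656 = -20720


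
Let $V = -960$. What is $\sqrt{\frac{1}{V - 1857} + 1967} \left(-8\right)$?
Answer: $- \frac{8 \sqrt{1734344894}}{939} \approx -354.81$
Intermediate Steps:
$\sqrt{\frac{1}{V - 1857} + 1967} \left(-8\right) = \sqrt{\frac{1}{-960 - 1857} + 1967} \left(-8\right) = \sqrt{\frac{1}{-2817} + 1967} \left(-8\right) = \sqrt{- \frac{1}{2817} + 1967} \left(-8\right) = \sqrt{\frac{5541038}{2817}} \left(-8\right) = \frac{\sqrt{1734344894}}{939} \left(-8\right) = - \frac{8 \sqrt{1734344894}}{939}$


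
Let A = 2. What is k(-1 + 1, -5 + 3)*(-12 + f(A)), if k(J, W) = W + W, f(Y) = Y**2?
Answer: 32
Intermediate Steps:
k(J, W) = 2*W
k(-1 + 1, -5 + 3)*(-12 + f(A)) = (2*(-5 + 3))*(-12 + 2**2) = (2*(-2))*(-12 + 4) = -4*(-8) = 32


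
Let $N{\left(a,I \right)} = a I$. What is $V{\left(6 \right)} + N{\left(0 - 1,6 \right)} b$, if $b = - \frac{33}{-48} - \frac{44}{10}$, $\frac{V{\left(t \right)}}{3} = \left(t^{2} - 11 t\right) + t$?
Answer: $- \frac{1989}{40} \approx -49.725$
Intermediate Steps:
$N{\left(a,I \right)} = I a$
$V{\left(t \right)} = - 30 t + 3 t^{2}$ ($V{\left(t \right)} = 3 \left(\left(t^{2} - 11 t\right) + t\right) = 3 \left(t^{2} - 10 t\right) = - 30 t + 3 t^{2}$)
$b = - \frac{297}{80}$ ($b = \left(-33\right) \left(- \frac{1}{48}\right) - \frac{22}{5} = \frac{11}{16} - \frac{22}{5} = - \frac{297}{80} \approx -3.7125$)
$V{\left(6 \right)} + N{\left(0 - 1,6 \right)} b = 3 \cdot 6 \left(-10 + 6\right) + 6 \left(0 - 1\right) \left(- \frac{297}{80}\right) = 3 \cdot 6 \left(-4\right) + 6 \left(-1\right) \left(- \frac{297}{80}\right) = -72 - - \frac{891}{40} = -72 + \frac{891}{40} = - \frac{1989}{40}$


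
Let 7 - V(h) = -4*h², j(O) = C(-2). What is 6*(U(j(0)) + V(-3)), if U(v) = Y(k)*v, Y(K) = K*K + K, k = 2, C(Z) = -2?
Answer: 186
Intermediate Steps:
Y(K) = K + K² (Y(K) = K² + K = K + K²)
j(O) = -2
V(h) = 7 + 4*h² (V(h) = 7 - (-4)*h² = 7 + 4*h²)
U(v) = 6*v (U(v) = (2*(1 + 2))*v = (2*3)*v = 6*v)
6*(U(j(0)) + V(-3)) = 6*(6*(-2) + (7 + 4*(-3)²)) = 6*(-12 + (7 + 4*9)) = 6*(-12 + (7 + 36)) = 6*(-12 + 43) = 6*31 = 186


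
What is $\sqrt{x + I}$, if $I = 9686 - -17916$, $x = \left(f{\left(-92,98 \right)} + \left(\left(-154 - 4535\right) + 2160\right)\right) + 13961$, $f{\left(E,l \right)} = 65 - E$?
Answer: $\sqrt{39191} \approx 197.97$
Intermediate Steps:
$x = 11589$ ($x = \left(\left(65 - -92\right) + \left(\left(-154 - 4535\right) + 2160\right)\right) + 13961 = \left(\left(65 + 92\right) + \left(-4689 + 2160\right)\right) + 13961 = \left(157 - 2529\right) + 13961 = -2372 + 13961 = 11589$)
$I = 27602$ ($I = 9686 + 17916 = 27602$)
$\sqrt{x + I} = \sqrt{11589 + 27602} = \sqrt{39191}$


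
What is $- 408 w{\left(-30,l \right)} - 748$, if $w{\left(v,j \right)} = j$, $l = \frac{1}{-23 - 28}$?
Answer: $-740$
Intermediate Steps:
$l = - \frac{1}{51}$ ($l = \frac{1}{-51} = - \frac{1}{51} \approx -0.019608$)
$- 408 w{\left(-30,l \right)} - 748 = \left(-408\right) \left(- \frac{1}{51}\right) - 748 = 8 - 748 = -740$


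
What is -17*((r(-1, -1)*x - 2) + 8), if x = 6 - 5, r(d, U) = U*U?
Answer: -119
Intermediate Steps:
r(d, U) = U²
x = 1
-17*((r(-1, -1)*x - 2) + 8) = -17*(((-1)²*1 - 2) + 8) = -17*((1*1 - 2) + 8) = -17*((1 - 2) + 8) = -17*(-1 + 8) = -17*7 = -119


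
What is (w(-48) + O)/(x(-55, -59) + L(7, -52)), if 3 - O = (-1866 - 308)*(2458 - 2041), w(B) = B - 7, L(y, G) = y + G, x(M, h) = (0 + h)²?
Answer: 453253/1718 ≈ 263.83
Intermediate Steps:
x(M, h) = h²
L(y, G) = G + y
w(B) = -7 + B
O = 906561 (O = 3 - (-1866 - 308)*(2458 - 2041) = 3 - (-2174)*417 = 3 - 1*(-906558) = 3 + 906558 = 906561)
(w(-48) + O)/(x(-55, -59) + L(7, -52)) = ((-7 - 48) + 906561)/((-59)² + (-52 + 7)) = (-55 + 906561)/(3481 - 45) = 906506/3436 = 906506*(1/3436) = 453253/1718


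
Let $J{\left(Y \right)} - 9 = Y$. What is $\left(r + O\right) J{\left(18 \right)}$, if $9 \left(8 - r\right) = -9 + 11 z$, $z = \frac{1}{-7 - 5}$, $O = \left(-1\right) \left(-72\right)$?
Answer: $\frac{8759}{4} \approx 2189.8$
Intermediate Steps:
$O = 72$
$J{\left(Y \right)} = 9 + Y$
$z = - \frac{1}{12}$ ($z = \frac{1}{-12} = - \frac{1}{12} \approx -0.083333$)
$r = \frac{983}{108}$ ($r = 8 - \frac{-9 + 11 \left(- \frac{1}{12}\right)}{9} = 8 - \frac{-9 - \frac{11}{12}}{9} = 8 - - \frac{119}{108} = 8 + \frac{119}{108} = \frac{983}{108} \approx 9.1019$)
$\left(r + O\right) J{\left(18 \right)} = \left(\frac{983}{108} + 72\right) \left(9 + 18\right) = \frac{8759}{108} \cdot 27 = \frac{8759}{4}$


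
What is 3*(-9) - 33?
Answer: -60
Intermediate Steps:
3*(-9) - 33 = -27 - 33 = -60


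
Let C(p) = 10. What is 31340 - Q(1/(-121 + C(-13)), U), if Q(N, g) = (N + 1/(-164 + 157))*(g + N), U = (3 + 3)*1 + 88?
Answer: 2704212074/86247 ≈ 31354.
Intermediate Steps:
U = 94 (U = 6*1 + 88 = 6 + 88 = 94)
Q(N, g) = (-⅐ + N)*(N + g) (Q(N, g) = (N + 1/(-7))*(N + g) = (N - ⅐)*(N + g) = (-⅐ + N)*(N + g))
31340 - Q(1/(-121 + C(-13)), U) = 31340 - ((1/(-121 + 10))² - 1/(7*(-121 + 10)) - ⅐*94 + 94/(-121 + 10)) = 31340 - ((1/(-111))² - ⅐/(-111) - 94/7 + 94/(-111)) = 31340 - ((-1/111)² - ⅐*(-1/111) - 94/7 - 1/111*94) = 31340 - (1/12321 + 1/777 - 94/7 - 94/111) = 31340 - 1*(-1231094/86247) = 31340 + 1231094/86247 = 2704212074/86247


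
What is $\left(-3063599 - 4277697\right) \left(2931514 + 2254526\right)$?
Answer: $-38072254707840$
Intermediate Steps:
$\left(-3063599 - 4277697\right) \left(2931514 + 2254526\right) = \left(-7341296\right) 5186040 = -38072254707840$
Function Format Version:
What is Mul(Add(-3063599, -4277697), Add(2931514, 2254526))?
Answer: -38072254707840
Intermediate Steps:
Mul(Add(-3063599, -4277697), Add(2931514, 2254526)) = Mul(-7341296, 5186040) = -38072254707840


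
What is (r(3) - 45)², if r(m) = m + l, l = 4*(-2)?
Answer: 2500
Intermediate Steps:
l = -8
r(m) = -8 + m (r(m) = m - 8 = -8 + m)
(r(3) - 45)² = ((-8 + 3) - 45)² = (-5 - 45)² = (-50)² = 2500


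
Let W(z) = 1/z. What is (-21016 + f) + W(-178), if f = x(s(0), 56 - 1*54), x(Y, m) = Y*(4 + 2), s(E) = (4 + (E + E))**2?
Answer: -3723761/178 ≈ -20920.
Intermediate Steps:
s(E) = (4 + 2*E)**2
x(Y, m) = 6*Y (x(Y, m) = Y*6 = 6*Y)
f = 96 (f = 6*(4*(2 + 0)**2) = 6*(4*2**2) = 6*(4*4) = 6*16 = 96)
(-21016 + f) + W(-178) = (-21016 + 96) + 1/(-178) = -20920 - 1/178 = -3723761/178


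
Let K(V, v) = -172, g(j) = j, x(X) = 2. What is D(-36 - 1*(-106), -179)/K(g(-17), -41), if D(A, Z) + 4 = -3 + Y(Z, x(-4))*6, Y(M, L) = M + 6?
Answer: 1045/172 ≈ 6.0756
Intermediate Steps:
Y(M, L) = 6 + M
D(A, Z) = 29 + 6*Z (D(A, Z) = -4 + (-3 + (6 + Z)*6) = -4 + (-3 + (36 + 6*Z)) = -4 + (33 + 6*Z) = 29 + 6*Z)
D(-36 - 1*(-106), -179)/K(g(-17), -41) = (29 + 6*(-179))/(-172) = (29 - 1074)*(-1/172) = -1045*(-1/172) = 1045/172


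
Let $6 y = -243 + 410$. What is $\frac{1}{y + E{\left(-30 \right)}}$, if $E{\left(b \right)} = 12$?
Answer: $\frac{6}{239} \approx 0.025105$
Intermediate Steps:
$y = \frac{167}{6}$ ($y = \frac{-243 + 410}{6} = \frac{1}{6} \cdot 167 = \frac{167}{6} \approx 27.833$)
$\frac{1}{y + E{\left(-30 \right)}} = \frac{1}{\frac{167}{6} + 12} = \frac{1}{\frac{239}{6}} = \frac{6}{239}$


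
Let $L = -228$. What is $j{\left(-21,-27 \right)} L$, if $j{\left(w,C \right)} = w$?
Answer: $4788$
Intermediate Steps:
$j{\left(-21,-27 \right)} L = \left(-21\right) \left(-228\right) = 4788$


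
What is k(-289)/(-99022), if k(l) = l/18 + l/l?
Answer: 271/1782396 ≈ 0.00015204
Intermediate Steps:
k(l) = 1 + l/18 (k(l) = l*(1/18) + 1 = l/18 + 1 = 1 + l/18)
k(-289)/(-99022) = (1 + (1/18)*(-289))/(-99022) = (1 - 289/18)*(-1/99022) = -271/18*(-1/99022) = 271/1782396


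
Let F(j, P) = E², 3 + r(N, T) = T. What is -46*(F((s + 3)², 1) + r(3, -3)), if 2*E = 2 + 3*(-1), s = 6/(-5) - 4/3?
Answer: 529/2 ≈ 264.50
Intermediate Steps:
r(N, T) = -3 + T
s = -38/15 (s = 6*(-⅕) - 4*⅓ = -6/5 - 4/3 = -38/15 ≈ -2.5333)
E = -½ (E = (2 + 3*(-1))/2 = (2 - 3)/2 = (½)*(-1) = -½ ≈ -0.50000)
F(j, P) = ¼ (F(j, P) = (-½)² = ¼)
-46*(F((s + 3)², 1) + r(3, -3)) = -46*(¼ + (-3 - 3)) = -46*(¼ - 6) = -46*(-23/4) = 529/2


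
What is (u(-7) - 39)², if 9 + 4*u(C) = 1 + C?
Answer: 29241/16 ≈ 1827.6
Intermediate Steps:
u(C) = -2 + C/4 (u(C) = -9/4 + (1 + C)/4 = -9/4 + (¼ + C/4) = -2 + C/4)
(u(-7) - 39)² = ((-2 + (¼)*(-7)) - 39)² = ((-2 - 7/4) - 39)² = (-15/4 - 39)² = (-171/4)² = 29241/16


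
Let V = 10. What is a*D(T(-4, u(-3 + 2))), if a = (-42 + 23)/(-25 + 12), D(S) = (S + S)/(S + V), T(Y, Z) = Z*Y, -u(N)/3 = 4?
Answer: 912/377 ≈ 2.4191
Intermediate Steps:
u(N) = -12 (u(N) = -3*4 = -12)
T(Y, Z) = Y*Z
D(S) = 2*S/(10 + S) (D(S) = (S + S)/(S + 10) = (2*S)/(10 + S) = 2*S/(10 + S))
a = 19/13 (a = -19/(-13) = -19*(-1/13) = 19/13 ≈ 1.4615)
a*D(T(-4, u(-3 + 2))) = 19*(2*(-4*(-12))/(10 - 4*(-12)))/13 = 19*(2*48/(10 + 48))/13 = 19*(2*48/58)/13 = 19*(2*48*(1/58))/13 = (19/13)*(48/29) = 912/377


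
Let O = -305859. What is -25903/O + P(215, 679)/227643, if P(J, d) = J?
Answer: 1987465438/23208886779 ≈ 0.085634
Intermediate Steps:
-25903/O + P(215, 679)/227643 = -25903/(-305859) + 215/227643 = -25903*(-1/305859) + 215*(1/227643) = 25903/305859 + 215/227643 = 1987465438/23208886779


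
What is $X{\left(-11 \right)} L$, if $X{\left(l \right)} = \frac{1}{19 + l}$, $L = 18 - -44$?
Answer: $\frac{31}{4} \approx 7.75$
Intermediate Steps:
$L = 62$ ($L = 18 + 44 = 62$)
$X{\left(-11 \right)} L = \frac{1}{19 - 11} \cdot 62 = \frac{1}{8} \cdot 62 = \frac{31}{4}$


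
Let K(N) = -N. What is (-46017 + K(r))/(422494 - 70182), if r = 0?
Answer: -46017/352312 ≈ -0.13061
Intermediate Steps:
(-46017 + K(r))/(422494 - 70182) = (-46017 - 1*0)/(422494 - 70182) = (-46017 + 0)/352312 = -46017*1/352312 = -46017/352312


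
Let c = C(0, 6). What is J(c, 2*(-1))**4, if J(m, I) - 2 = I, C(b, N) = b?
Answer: 0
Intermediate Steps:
c = 0
J(m, I) = 2 + I
J(c, 2*(-1))**4 = (2 + 2*(-1))**4 = (2 - 2)**4 = 0**4 = 0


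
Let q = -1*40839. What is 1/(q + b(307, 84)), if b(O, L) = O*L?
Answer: -1/15051 ≈ -6.6441e-5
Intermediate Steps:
b(O, L) = L*O
q = -40839
1/(q + b(307, 84)) = 1/(-40839 + 84*307) = 1/(-40839 + 25788) = 1/(-15051) = -1/15051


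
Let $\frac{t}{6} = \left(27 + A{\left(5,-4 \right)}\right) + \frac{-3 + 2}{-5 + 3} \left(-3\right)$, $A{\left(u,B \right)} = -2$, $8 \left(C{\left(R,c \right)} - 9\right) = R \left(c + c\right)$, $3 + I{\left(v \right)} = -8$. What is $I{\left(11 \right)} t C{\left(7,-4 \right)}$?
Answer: $-3102$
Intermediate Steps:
$I{\left(v \right)} = -11$ ($I{\left(v \right)} = -3 - 8 = -11$)
$C{\left(R,c \right)} = 9 + \frac{R c}{4}$ ($C{\left(R,c \right)} = 9 + \frac{R \left(c + c\right)}{8} = 9 + \frac{R 2 c}{8} = 9 + \frac{2 R c}{8} = 9 + \frac{R c}{4}$)
$t = 141$ ($t = 6 \left(\left(27 - 2\right) + \frac{-3 + 2}{-5 + 3} \left(-3\right)\right) = 6 \left(25 + - \frac{1}{-2} \left(-3\right)\right) = 6 \left(25 + \left(-1\right) \left(- \frac{1}{2}\right) \left(-3\right)\right) = 6 \left(25 + \frac{1}{2} \left(-3\right)\right) = 6 \left(25 - \frac{3}{2}\right) = 6 \cdot \frac{47}{2} = 141$)
$I{\left(11 \right)} t C{\left(7,-4 \right)} = \left(-11\right) 141 \left(9 + \frac{1}{4} \cdot 7 \left(-4\right)\right) = - 1551 \left(9 - 7\right) = \left(-1551\right) 2 = -3102$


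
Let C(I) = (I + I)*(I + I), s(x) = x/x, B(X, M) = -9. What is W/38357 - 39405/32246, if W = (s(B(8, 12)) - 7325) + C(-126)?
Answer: 300122695/1236859822 ≈ 0.24265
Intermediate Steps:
s(x) = 1
C(I) = 4*I² (C(I) = (2*I)*(2*I) = 4*I²)
W = 56180 (W = (1 - 7325) + 4*(-126)² = -7324 + 4*15876 = -7324 + 63504 = 56180)
W/38357 - 39405/32246 = 56180/38357 - 39405/32246 = 300122695/1236859822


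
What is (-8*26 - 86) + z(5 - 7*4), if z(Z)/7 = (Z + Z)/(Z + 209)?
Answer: -27503/93 ≈ -295.73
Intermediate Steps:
z(Z) = 14*Z/(209 + Z) (z(Z) = 7*((Z + Z)/(Z + 209)) = 7*((2*Z)/(209 + Z)) = 7*(2*Z/(209 + Z)) = 14*Z/(209 + Z))
(-8*26 - 86) + z(5 - 7*4) = (-8*26 - 86) + 14*(5 - 7*4)/(209 + (5 - 7*4)) = (-208 - 86) + 14*(5 - 28)/(209 + (5 - 28)) = -294 + 14*(-23)/(209 - 23) = -294 + 14*(-23)/186 = -294 + 14*(-23)*(1/186) = -294 - 161/93 = -27503/93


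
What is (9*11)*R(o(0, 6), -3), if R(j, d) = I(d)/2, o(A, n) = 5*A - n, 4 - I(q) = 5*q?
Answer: 1881/2 ≈ 940.50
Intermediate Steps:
I(q) = 4 - 5*q
o(A, n) = -n + 5*A
R(j, d) = 2 - 5*d/2 (R(j, d) = (4 - 5*d)/2 = (4 - 5*d)*(½) = 2 - 5*d/2)
(9*11)*R(o(0, 6), -3) = (9*11)*(2 - 5/2*(-3)) = 99*(2 + 15/2) = 99*(19/2) = 1881/2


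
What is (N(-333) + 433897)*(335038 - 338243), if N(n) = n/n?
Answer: -1390643090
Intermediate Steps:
N(n) = 1
(N(-333) + 433897)*(335038 - 338243) = (1 + 433897)*(335038 - 338243) = 433898*(-3205) = -1390643090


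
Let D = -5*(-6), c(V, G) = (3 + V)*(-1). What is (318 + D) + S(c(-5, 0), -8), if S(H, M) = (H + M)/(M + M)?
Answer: 2787/8 ≈ 348.38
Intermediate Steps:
c(V, G) = -3 - V
S(H, M) = (H + M)/(2*M) (S(H, M) = (H + M)/((2*M)) = (H + M)*(1/(2*M)) = (H + M)/(2*M))
D = 30
(318 + D) + S(c(-5, 0), -8) = (318 + 30) + (½)*((-3 - 1*(-5)) - 8)/(-8) = 348 + (½)*(-⅛)*((-3 + 5) - 8) = 348 + (½)*(-⅛)*(2 - 8) = 348 + (½)*(-⅛)*(-6) = 348 + 3/8 = 2787/8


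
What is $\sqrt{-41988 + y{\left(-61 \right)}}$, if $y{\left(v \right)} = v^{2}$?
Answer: $i \sqrt{38267} \approx 195.62 i$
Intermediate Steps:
$\sqrt{-41988 + y{\left(-61 \right)}} = \sqrt{-41988 + \left(-61\right)^{2}} = \sqrt{-41988 + 3721} = \sqrt{-38267} = i \sqrt{38267}$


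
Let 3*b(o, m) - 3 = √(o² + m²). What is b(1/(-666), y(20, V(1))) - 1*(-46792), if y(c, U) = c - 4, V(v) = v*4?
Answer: 46793 + √113550337/1998 ≈ 46798.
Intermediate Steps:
V(v) = 4*v
y(c, U) = -4 + c
b(o, m) = 1 + √(m² + o²)/3 (b(o, m) = 1 + √(o² + m²)/3 = 1 + √(m² + o²)/3)
b(1/(-666), y(20, V(1))) - 1*(-46792) = (1 + √((-4 + 20)² + (1/(-666))²)/3) - 1*(-46792) = (1 + √(16² + (-1/666)²)/3) + 46792 = (1 + √(256 + 1/443556)/3) + 46792 = (1 + √(113550337/443556)/3) + 46792 = (1 + (√113550337/666)/3) + 46792 = (1 + √113550337/1998) + 46792 = 46793 + √113550337/1998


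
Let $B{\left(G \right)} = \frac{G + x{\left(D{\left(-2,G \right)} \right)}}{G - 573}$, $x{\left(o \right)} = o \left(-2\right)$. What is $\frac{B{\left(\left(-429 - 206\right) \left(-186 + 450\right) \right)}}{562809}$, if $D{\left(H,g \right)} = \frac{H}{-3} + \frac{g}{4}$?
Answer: $\frac{251464}{284015370951} \approx 8.8539 \cdot 10^{-7}$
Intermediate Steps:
$D{\left(H,g \right)} = - \frac{H}{3} + \frac{g}{4}$ ($D{\left(H,g \right)} = H \left(- \frac{1}{3}\right) + g \frac{1}{4} = - \frac{H}{3} + \frac{g}{4}$)
$x{\left(o \right)} = - 2 o$
$B{\left(G \right)} = \frac{- \frac{4}{3} + \frac{G}{2}}{-573 + G}$ ($B{\left(G \right)} = \frac{G - 2 \left(\left(- \frac{1}{3}\right) \left(-2\right) + \frac{G}{4}\right)}{G - 573} = \frac{G - 2 \left(\frac{2}{3} + \frac{G}{4}\right)}{-573 + G} = \frac{G - \left(\frac{4}{3} + \frac{G}{2}\right)}{-573 + G} = \frac{- \frac{4}{3} + \frac{G}{2}}{-573 + G}$)
$\frac{B{\left(\left(-429 - 206\right) \left(-186 + 450\right) \right)}}{562809} = \frac{\frac{1}{6} \frac{1}{-573 + \left(-429 - 206\right) \left(-186 + 450\right)} \left(-8 + 3 \left(-429 - 206\right) \left(-186 + 450\right)\right)}{562809} = \frac{-8 + 3 \left(\left(-635\right) 264\right)}{6 \left(-573 - 167640\right)} \frac{1}{562809} = \frac{-8 + 3 \left(-167640\right)}{6 \left(-573 - 167640\right)} \frac{1}{562809} = \frac{-8 - 502920}{6 \left(-168213\right)} \frac{1}{562809} = \frac{1}{6} \left(- \frac{1}{168213}\right) \left(-502928\right) \frac{1}{562809} = \frac{251464}{504639} \cdot \frac{1}{562809} = \frac{251464}{284015370951}$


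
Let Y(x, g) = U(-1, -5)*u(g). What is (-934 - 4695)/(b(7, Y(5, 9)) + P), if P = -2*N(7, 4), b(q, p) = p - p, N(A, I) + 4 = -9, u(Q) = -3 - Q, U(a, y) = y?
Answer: -433/2 ≈ -216.50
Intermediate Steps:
Y(x, g) = 15 + 5*g (Y(x, g) = -5*(-3 - g) = 15 + 5*g)
N(A, I) = -13 (N(A, I) = -4 - 9 = -13)
b(q, p) = 0
P = 26 (P = -2*(-13) = 26)
(-934 - 4695)/(b(7, Y(5, 9)) + P) = (-934 - 4695)/(0 + 26) = -5629/26 = -5629*1/26 = -433/2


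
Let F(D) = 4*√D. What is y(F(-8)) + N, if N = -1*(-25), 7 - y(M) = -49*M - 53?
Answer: 85 + 392*I*√2 ≈ 85.0 + 554.37*I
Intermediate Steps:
y(M) = 60 + 49*M (y(M) = 7 - (-49*M - 53) = 7 - (-53 - 49*M) = 7 + (53 + 49*M) = 60 + 49*M)
N = 25
y(F(-8)) + N = (60 + 49*(4*√(-8))) + 25 = (60 + 49*(4*(2*I*√2))) + 25 = (60 + 49*(8*I*√2)) + 25 = (60 + 392*I*√2) + 25 = 85 + 392*I*√2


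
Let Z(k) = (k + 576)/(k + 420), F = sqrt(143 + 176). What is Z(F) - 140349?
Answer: -24712550668/176081 - 156*sqrt(319)/176081 ≈ -1.4035e+5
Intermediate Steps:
F = sqrt(319) ≈ 17.861
Z(k) = (576 + k)/(420 + k)
Z(F) - 140349 = (576 + sqrt(319))/(420 + sqrt(319)) - 140349 = -140349 + (576 + sqrt(319))/(420 + sqrt(319))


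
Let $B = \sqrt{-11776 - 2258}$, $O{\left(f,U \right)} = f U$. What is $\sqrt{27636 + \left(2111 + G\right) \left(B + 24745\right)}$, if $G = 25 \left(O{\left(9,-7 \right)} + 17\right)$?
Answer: $\sqrt{23807581 + 961 i \sqrt{14034}} \approx 4879.3 + 11.67 i$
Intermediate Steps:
$O{\left(f,U \right)} = U f$
$B = i \sqrt{14034}$ ($B = \sqrt{-14034} = i \sqrt{14034} \approx 118.47 i$)
$G = -1150$ ($G = 25 \left(\left(-7\right) 9 + 17\right) = 25 \left(-63 + 17\right) = 25 \left(-46\right) = -1150$)
$\sqrt{27636 + \left(2111 + G\right) \left(B + 24745\right)} = \sqrt{27636 + \left(2111 - 1150\right) \left(i \sqrt{14034} + 24745\right)} = \sqrt{27636 + 961 \left(24745 + i \sqrt{14034}\right)} = \sqrt{27636 + \left(23779945 + 961 i \sqrt{14034}\right)} = \sqrt{23807581 + 961 i \sqrt{14034}}$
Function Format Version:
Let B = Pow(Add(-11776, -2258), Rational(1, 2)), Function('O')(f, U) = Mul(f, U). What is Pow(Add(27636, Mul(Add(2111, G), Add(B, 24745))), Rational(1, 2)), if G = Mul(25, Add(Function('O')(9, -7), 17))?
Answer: Pow(Add(23807581, Mul(961, I, Pow(14034, Rational(1, 2)))), Rational(1, 2)) ≈ Add(4879.3, Mul(11.67, I))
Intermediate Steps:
Function('O')(f, U) = Mul(U, f)
B = Mul(I, Pow(14034, Rational(1, 2))) (B = Pow(-14034, Rational(1, 2)) = Mul(I, Pow(14034, Rational(1, 2))) ≈ Mul(118.47, I))
G = -1150 (G = Mul(25, Add(Mul(-7, 9), 17)) = Mul(25, Add(-63, 17)) = Mul(25, -46) = -1150)
Pow(Add(27636, Mul(Add(2111, G), Add(B, 24745))), Rational(1, 2)) = Pow(Add(27636, Mul(Add(2111, -1150), Add(Mul(I, Pow(14034, Rational(1, 2))), 24745))), Rational(1, 2)) = Pow(Add(27636, Mul(961, Add(24745, Mul(I, Pow(14034, Rational(1, 2)))))), Rational(1, 2)) = Pow(Add(27636, Add(23779945, Mul(961, I, Pow(14034, Rational(1, 2))))), Rational(1, 2)) = Pow(Add(23807581, Mul(961, I, Pow(14034, Rational(1, 2)))), Rational(1, 2))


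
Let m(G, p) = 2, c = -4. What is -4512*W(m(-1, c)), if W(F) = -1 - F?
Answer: 13536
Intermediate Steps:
-4512*W(m(-1, c)) = -4512*(-1 - 1*2) = -4512*(-1 - 2) = -4512*(-3) = 13536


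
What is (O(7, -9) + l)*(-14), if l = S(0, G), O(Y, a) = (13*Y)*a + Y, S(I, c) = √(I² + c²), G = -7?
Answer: 11270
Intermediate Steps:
O(Y, a) = Y + 13*Y*a (O(Y, a) = 13*Y*a + Y = Y + 13*Y*a)
l = 7 (l = √(0² + (-7)²) = √(0 + 49) = √49 = 7)
(O(7, -9) + l)*(-14) = (7*(1 + 13*(-9)) + 7)*(-14) = (7*(1 - 117) + 7)*(-14) = (7*(-116) + 7)*(-14) = (-812 + 7)*(-14) = -805*(-14) = 11270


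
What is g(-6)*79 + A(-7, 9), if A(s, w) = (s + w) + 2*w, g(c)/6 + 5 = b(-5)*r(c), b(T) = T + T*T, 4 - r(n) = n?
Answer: 92450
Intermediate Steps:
r(n) = 4 - n
b(T) = T + T²
g(c) = 450 - 120*c (g(c) = -30 + 6*((-5*(1 - 5))*(4 - c)) = -30 + 6*((-5*(-4))*(4 - c)) = -30 + 6*(20*(4 - c)) = -30 + 6*(80 - 20*c) = -30 + (480 - 120*c) = 450 - 120*c)
A(s, w) = s + 3*w
g(-6)*79 + A(-7, 9) = (450 - 120*(-6))*79 + (-7 + 3*9) = (450 + 720)*79 + (-7 + 27) = 1170*79 + 20 = 92430 + 20 = 92450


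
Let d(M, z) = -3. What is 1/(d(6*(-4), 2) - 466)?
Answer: -1/469 ≈ -0.0021322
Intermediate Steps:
1/(d(6*(-4), 2) - 466) = 1/(-3 - 466) = 1/(-469) = -1/469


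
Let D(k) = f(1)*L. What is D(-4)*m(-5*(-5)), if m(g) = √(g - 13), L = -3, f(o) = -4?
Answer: 24*√3 ≈ 41.569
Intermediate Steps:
D(k) = 12 (D(k) = -4*(-3) = 12)
m(g) = √(-13 + g)
D(-4)*m(-5*(-5)) = 12*√(-13 - 5*(-5)) = 12*√(-13 + 25) = 12*√12 = 12*(2*√3) = 24*√3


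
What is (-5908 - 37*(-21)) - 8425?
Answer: -13556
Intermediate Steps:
(-5908 - 37*(-21)) - 8425 = (-5908 + 777) - 8425 = -5131 - 8425 = -13556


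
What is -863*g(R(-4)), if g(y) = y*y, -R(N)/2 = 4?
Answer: -55232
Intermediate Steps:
R(N) = -8 (R(N) = -2*4 = -8)
g(y) = y²
-863*g(R(-4)) = -863*(-8)² = -863*64 = -55232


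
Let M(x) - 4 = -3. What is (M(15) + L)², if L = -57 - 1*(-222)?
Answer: 27556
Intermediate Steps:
M(x) = 1 (M(x) = 4 - 3 = 1)
L = 165 (L = -57 + 222 = 165)
(M(15) + L)² = (1 + 165)² = 166² = 27556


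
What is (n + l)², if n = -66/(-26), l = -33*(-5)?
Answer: 4743684/169 ≈ 28069.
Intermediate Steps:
l = 165
n = 33/13 (n = -66*(-1/26) = 33/13 ≈ 2.5385)
(n + l)² = (33/13 + 165)² = (2178/13)² = 4743684/169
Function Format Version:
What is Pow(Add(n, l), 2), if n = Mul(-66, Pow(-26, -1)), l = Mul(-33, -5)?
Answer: Rational(4743684, 169) ≈ 28069.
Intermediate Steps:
l = 165
n = Rational(33, 13) (n = Mul(-66, Rational(-1, 26)) = Rational(33, 13) ≈ 2.5385)
Pow(Add(n, l), 2) = Pow(Add(Rational(33, 13), 165), 2) = Pow(Rational(2178, 13), 2) = Rational(4743684, 169)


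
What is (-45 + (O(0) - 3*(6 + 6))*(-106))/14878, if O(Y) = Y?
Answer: 3771/14878 ≈ 0.25346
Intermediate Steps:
(-45 + (O(0) - 3*(6 + 6))*(-106))/14878 = (-45 + (0 - 3*(6 + 6))*(-106))/14878 = (-45 + (0 - 3*12)*(-106))*(1/14878) = (-45 + (0 - 36)*(-106))*(1/14878) = (-45 - 36*(-106))*(1/14878) = (-45 + 3816)*(1/14878) = 3771*(1/14878) = 3771/14878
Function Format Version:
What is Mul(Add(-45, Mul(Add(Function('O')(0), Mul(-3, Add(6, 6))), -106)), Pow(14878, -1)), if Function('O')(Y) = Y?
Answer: Rational(3771, 14878) ≈ 0.25346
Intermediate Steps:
Mul(Add(-45, Mul(Add(Function('O')(0), Mul(-3, Add(6, 6))), -106)), Pow(14878, -1)) = Mul(Add(-45, Mul(Add(0, Mul(-3, Add(6, 6))), -106)), Pow(14878, -1)) = Mul(Add(-45, Mul(Add(0, Mul(-3, 12)), -106)), Rational(1, 14878)) = Mul(Add(-45, Mul(Add(0, -36), -106)), Rational(1, 14878)) = Mul(Add(-45, Mul(-36, -106)), Rational(1, 14878)) = Mul(Add(-45, 3816), Rational(1, 14878)) = Mul(3771, Rational(1, 14878)) = Rational(3771, 14878)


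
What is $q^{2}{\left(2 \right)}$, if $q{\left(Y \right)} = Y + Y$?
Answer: $16$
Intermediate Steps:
$q{\left(Y \right)} = 2 Y$
$q^{2}{\left(2 \right)} = \left(2 \cdot 2\right)^{2} = 4^{2} = 16$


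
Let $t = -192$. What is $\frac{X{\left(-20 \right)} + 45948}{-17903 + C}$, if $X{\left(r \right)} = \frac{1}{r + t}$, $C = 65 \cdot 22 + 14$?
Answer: $- \frac{9740975}{3489308} \approx -2.7917$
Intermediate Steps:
$C = 1444$ ($C = 1430 + 14 = 1444$)
$X{\left(r \right)} = \frac{1}{-192 + r}$ ($X{\left(r \right)} = \frac{1}{r - 192} = \frac{1}{-192 + r}$)
$\frac{X{\left(-20 \right)} + 45948}{-17903 + C} = \frac{\frac{1}{-192 - 20} + 45948}{-17903 + 1444} = \frac{\frac{1}{-212} + 45948}{-16459} = \left(- \frac{1}{212} + 45948\right) \left(- \frac{1}{16459}\right) = \frac{9740975}{212} \left(- \frac{1}{16459}\right) = - \frac{9740975}{3489308}$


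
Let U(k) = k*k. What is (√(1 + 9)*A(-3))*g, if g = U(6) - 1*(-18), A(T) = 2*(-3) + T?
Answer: -486*√10 ≈ -1536.9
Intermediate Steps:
U(k) = k²
A(T) = -6 + T
g = 54 (g = 6² - 1*(-18) = 36 + 18 = 54)
(√(1 + 9)*A(-3))*g = (√(1 + 9)*(-6 - 3))*54 = (√10*(-9))*54 = -9*√10*54 = -486*√10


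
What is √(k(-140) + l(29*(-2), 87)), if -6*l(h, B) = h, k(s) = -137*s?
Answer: √172707/3 ≈ 138.53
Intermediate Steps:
l(h, B) = -h/6
√(k(-140) + l(29*(-2), 87)) = √(-137*(-140) - 29*(-2)/6) = √(19180 - ⅙*(-58)) = √(19180 + 29/3) = √(57569/3) = √172707/3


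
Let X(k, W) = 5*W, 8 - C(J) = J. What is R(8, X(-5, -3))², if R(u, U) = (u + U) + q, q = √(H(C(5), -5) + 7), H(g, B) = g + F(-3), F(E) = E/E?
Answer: (7 - √11)² ≈ 13.567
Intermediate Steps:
C(J) = 8 - J
F(E) = 1
H(g, B) = 1 + g (H(g, B) = g + 1 = 1 + g)
q = √11 (q = √((1 + (8 - 1*5)) + 7) = √((1 + (8 - 5)) + 7) = √((1 + 3) + 7) = √(4 + 7) = √11 ≈ 3.3166)
R(u, U) = U + u + √11 (R(u, U) = (u + U) + √11 = (U + u) + √11 = U + u + √11)
R(8, X(-5, -3))² = (5*(-3) + 8 + √11)² = (-15 + 8 + √11)² = (-7 + √11)²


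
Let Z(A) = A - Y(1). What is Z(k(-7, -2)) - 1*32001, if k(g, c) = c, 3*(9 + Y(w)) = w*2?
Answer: -95984/3 ≈ -31995.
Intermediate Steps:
Y(w) = -9 + 2*w/3 (Y(w) = -9 + (w*2)/3 = -9 + (2*w)/3 = -9 + 2*w/3)
Z(A) = 25/3 + A (Z(A) = A - (-9 + (⅔)*1) = A - (-9 + ⅔) = A - 1*(-25/3) = A + 25/3 = 25/3 + A)
Z(k(-7, -2)) - 1*32001 = (25/3 - 2) - 1*32001 = 19/3 - 32001 = -95984/3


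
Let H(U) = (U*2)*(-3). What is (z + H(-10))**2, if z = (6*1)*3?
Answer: 6084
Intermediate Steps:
H(U) = -6*U (H(U) = (2*U)*(-3) = -6*U)
z = 18 (z = 6*3 = 18)
(z + H(-10))**2 = (18 - 6*(-10))**2 = (18 + 60)**2 = 78**2 = 6084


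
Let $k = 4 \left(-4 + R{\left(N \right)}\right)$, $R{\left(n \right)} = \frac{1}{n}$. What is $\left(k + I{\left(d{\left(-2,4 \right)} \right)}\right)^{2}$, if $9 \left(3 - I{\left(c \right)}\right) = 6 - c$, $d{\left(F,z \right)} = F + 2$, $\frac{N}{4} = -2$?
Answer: $\frac{7225}{36} \approx 200.69$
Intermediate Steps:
$N = -8$ ($N = 4 \left(-2\right) = -8$)
$d{\left(F,z \right)} = 2 + F$
$I{\left(c \right)} = \frac{7}{3} + \frac{c}{9}$ ($I{\left(c \right)} = 3 - \frac{6 - c}{9} = 3 + \left(- \frac{2}{3} + \frac{c}{9}\right) = \frac{7}{3} + \frac{c}{9}$)
$k = - \frac{33}{2}$ ($k = 4 \left(-4 + \frac{1}{-8}\right) = 4 \left(-4 - \frac{1}{8}\right) = 4 \left(- \frac{33}{8}\right) = - \frac{33}{2} \approx -16.5$)
$\left(k + I{\left(d{\left(-2,4 \right)} \right)}\right)^{2} = \left(- \frac{33}{2} + \left(\frac{7}{3} + \frac{2 - 2}{9}\right)\right)^{2} = \left(- \frac{33}{2} + \left(\frac{7}{3} + \frac{1}{9} \cdot 0\right)\right)^{2} = \left(- \frac{33}{2} + \left(\frac{7}{3} + 0\right)\right)^{2} = \left(- \frac{33}{2} + \frac{7}{3}\right)^{2} = \left(- \frac{85}{6}\right)^{2} = \frac{7225}{36}$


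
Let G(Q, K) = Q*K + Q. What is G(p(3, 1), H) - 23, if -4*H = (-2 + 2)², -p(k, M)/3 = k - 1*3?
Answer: -23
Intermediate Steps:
p(k, M) = 9 - 3*k (p(k, M) = -3*(k - 1*3) = -3*(k - 3) = -3*(-3 + k) = 9 - 3*k)
H = 0 (H = -(-2 + 2)²/4 = -¼*0² = -¼*0 = 0)
G(Q, K) = Q + K*Q (G(Q, K) = K*Q + Q = Q + K*Q)
G(p(3, 1), H) - 23 = (9 - 3*3)*(1 + 0) - 23 = (9 - 9)*1 - 23 = 0*1 - 23 = 0 - 23 = -23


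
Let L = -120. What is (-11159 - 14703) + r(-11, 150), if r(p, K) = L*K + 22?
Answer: -43840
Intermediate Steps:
r(p, K) = 22 - 120*K (r(p, K) = -120*K + 22 = 22 - 120*K)
(-11159 - 14703) + r(-11, 150) = (-11159 - 14703) + (22 - 120*150) = -25862 + (22 - 18000) = -25862 - 17978 = -43840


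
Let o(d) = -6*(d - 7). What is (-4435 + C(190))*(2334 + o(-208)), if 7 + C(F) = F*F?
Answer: 114728592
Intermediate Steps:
C(F) = -7 + F² (C(F) = -7 + F*F = -7 + F²)
o(d) = 42 - 6*d (o(d) = -6*(-7 + d) = 42 - 6*d)
(-4435 + C(190))*(2334 + o(-208)) = (-4435 + (-7 + 190²))*(2334 + (42 - 6*(-208))) = (-4435 + (-7 + 36100))*(2334 + (42 + 1248)) = (-4435 + 36093)*(2334 + 1290) = 31658*3624 = 114728592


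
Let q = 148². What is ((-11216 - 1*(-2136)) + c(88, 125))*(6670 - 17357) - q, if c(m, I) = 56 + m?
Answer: 95477128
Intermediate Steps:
q = 21904
((-11216 - 1*(-2136)) + c(88, 125))*(6670 - 17357) - q = ((-11216 - 1*(-2136)) + (56 + 88))*(6670 - 17357) - 1*21904 = ((-11216 + 2136) + 144)*(-10687) - 21904 = (-9080 + 144)*(-10687) - 21904 = -8936*(-10687) - 21904 = 95499032 - 21904 = 95477128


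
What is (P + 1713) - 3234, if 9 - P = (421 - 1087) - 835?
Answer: -11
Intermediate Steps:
P = 1510 (P = 9 - ((421 - 1087) - 835) = 9 - (-666 - 835) = 9 - 1*(-1501) = 9 + 1501 = 1510)
(P + 1713) - 3234 = (1510 + 1713) - 3234 = 3223 - 3234 = -11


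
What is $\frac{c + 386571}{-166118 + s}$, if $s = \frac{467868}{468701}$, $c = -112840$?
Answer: $- \frac{128297993431}{77859204850} \approx -1.6478$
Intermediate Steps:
$s = \frac{467868}{468701}$ ($s = 467868 \cdot \frac{1}{468701} = \frac{467868}{468701} \approx 0.99822$)
$\frac{c + 386571}{-166118 + s} = \frac{-112840 + 386571}{-166118 + \frac{467868}{468701}} = \frac{273731}{- \frac{77859204850}{468701}} = 273731 \left(- \frac{468701}{77859204850}\right) = - \frac{128297993431}{77859204850}$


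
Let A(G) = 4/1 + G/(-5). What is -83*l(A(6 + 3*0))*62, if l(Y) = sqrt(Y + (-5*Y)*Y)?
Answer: -5146*I*sqrt(910)/5 ≈ -31047.0*I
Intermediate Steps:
A(G) = 4 - G/5 (A(G) = 4*1 + G*(-1/5) = 4 - G/5)
l(Y) = sqrt(Y - 5*Y**2)
-83*l(A(6 + 3*0))*62 = -83*sqrt(1 - 5*(4 - (6 + 3*0)/5))*sqrt(4 - (6 + 3*0)/5)*62 = -83*sqrt(1 - 5*(4 - (6 + 0)/5))*sqrt(4 - (6 + 0)/5)*62 = -83*sqrt(1 - 5*(4 - 1/5*6))*sqrt(4 - 1/5*6)*62 = -83*sqrt(1 - 5*(4 - 6/5))*sqrt(4 - 6/5)*62 = -83*sqrt(70)*sqrt(1 - 5*14/5)/5*62 = -83*sqrt(70)*sqrt(1 - 14)/5*62 = -83*I*sqrt(910)/5*62 = -5146*I*sqrt(910)/5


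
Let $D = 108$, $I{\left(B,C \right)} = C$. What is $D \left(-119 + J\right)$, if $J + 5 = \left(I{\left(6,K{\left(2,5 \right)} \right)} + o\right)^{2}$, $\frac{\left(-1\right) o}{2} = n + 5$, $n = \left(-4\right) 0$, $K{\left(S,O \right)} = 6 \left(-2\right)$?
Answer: $38880$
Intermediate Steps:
$K{\left(S,O \right)} = -12$
$n = 0$
$o = -10$ ($o = - 2 \left(0 + 5\right) = \left(-2\right) 5 = -10$)
$J = 479$ ($J = -5 + \left(-12 - 10\right)^{2} = -5 + \left(-22\right)^{2} = -5 + 484 = 479$)
$D \left(-119 + J\right) = 108 \left(-119 + 479\right) = 108 \cdot 360 = 38880$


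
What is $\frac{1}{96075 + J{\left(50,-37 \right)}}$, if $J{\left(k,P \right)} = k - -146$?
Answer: $\frac{1}{96271} \approx 1.0387 \cdot 10^{-5}$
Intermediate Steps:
$J{\left(k,P \right)} = 146 + k$ ($J{\left(k,P \right)} = k + 146 = 146 + k$)
$\frac{1}{96075 + J{\left(50,-37 \right)}} = \frac{1}{96075 + \left(146 + 50\right)} = \frac{1}{96075 + 196} = \frac{1}{96271}$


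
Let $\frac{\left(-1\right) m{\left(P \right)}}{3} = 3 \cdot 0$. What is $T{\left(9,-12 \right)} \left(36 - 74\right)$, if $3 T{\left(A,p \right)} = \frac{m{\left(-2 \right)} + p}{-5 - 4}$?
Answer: $- \frac{152}{9} \approx -16.889$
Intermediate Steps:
$m{\left(P \right)} = 0$ ($m{\left(P \right)} = - 3 \cdot 3 \cdot 0 = \left(-3\right) 0 = 0$)
$T{\left(A,p \right)} = - \frac{p}{27}$ ($T{\left(A,p \right)} = \frac{\left(0 + p\right) \frac{1}{-5 - 4}}{3} = \frac{p \frac{1}{-9}}{3} = \frac{p \left(- \frac{1}{9}\right)}{3} = \frac{\left(- \frac{1}{9}\right) p}{3} = - \frac{p}{27}$)
$T{\left(9,-12 \right)} \left(36 - 74\right) = \left(- \frac{1}{27}\right) \left(-12\right) \left(36 - 74\right) = \frac{4}{9} \left(-38\right) = - \frac{152}{9}$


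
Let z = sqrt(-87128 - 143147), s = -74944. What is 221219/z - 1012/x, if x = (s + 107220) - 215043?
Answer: 1012/182767 - 221219*I*sqrt(9211)/46055 ≈ 0.0055371 - 461.0*I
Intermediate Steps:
z = 5*I*sqrt(9211) (z = sqrt(-230275) = 5*I*sqrt(9211) ≈ 479.87*I)
x = -182767 (x = (-74944 + 107220) - 215043 = 32276 - 215043 = -182767)
221219/z - 1012/x = 221219/((5*I*sqrt(9211))) - 1012/(-182767) = 221219*(-I*sqrt(9211)/46055) - 1012*(-1/182767) = -221219*I*sqrt(9211)/46055 + 1012/182767 = 1012/182767 - 221219*I*sqrt(9211)/46055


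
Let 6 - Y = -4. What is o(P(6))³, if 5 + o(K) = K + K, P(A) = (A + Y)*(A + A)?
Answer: 54439939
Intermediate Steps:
Y = 10 (Y = 6 - 1*(-4) = 6 + 4 = 10)
P(A) = 2*A*(10 + A) (P(A) = (A + 10)*(A + A) = (10 + A)*(2*A) = 2*A*(10 + A))
o(K) = -5 + 2*K (o(K) = -5 + (K + K) = -5 + 2*K)
o(P(6))³ = (-5 + 2*(2*6*(10 + 6)))³ = (-5 + 2*(2*6*16))³ = (-5 + 2*192)³ = (-5 + 384)³ = 379³ = 54439939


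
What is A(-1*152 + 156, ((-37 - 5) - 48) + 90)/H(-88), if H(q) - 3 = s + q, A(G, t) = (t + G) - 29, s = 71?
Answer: 25/14 ≈ 1.7857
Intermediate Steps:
A(G, t) = -29 + G + t (A(G, t) = (G + t) - 29 = -29 + G + t)
H(q) = 74 + q (H(q) = 3 + (71 + q) = 74 + q)
A(-1*152 + 156, ((-37 - 5) - 48) + 90)/H(-88) = (-29 + (-1*152 + 156) + (((-37 - 5) - 48) + 90))/(74 - 88) = (-29 + (-152 + 156) + ((-42 - 48) + 90))/(-14) = (-29 + 4 + (-90 + 90))*(-1/14) = (-29 + 4 + 0)*(-1/14) = -25*(-1/14) = 25/14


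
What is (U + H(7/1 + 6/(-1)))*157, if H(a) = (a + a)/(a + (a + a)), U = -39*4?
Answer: -73162/3 ≈ -24387.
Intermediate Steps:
U = -156
H(a) = ⅔ (H(a) = (2*a)/(a + 2*a) = (2*a)/((3*a)) = (2*a)*(1/(3*a)) = ⅔)
(U + H(7/1 + 6/(-1)))*157 = (-156 + ⅔)*157 = -466/3*157 = -73162/3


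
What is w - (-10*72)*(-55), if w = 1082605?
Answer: 1043005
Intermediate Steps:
w - (-10*72)*(-55) = 1082605 - (-10*72)*(-55) = 1082605 - (-720)*(-55) = 1082605 - 1*39600 = 1082605 - 39600 = 1043005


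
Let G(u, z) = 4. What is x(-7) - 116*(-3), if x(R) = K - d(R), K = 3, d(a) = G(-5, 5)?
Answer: 347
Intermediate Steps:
d(a) = 4
x(R) = -1 (x(R) = 3 - 1*4 = 3 - 4 = -1)
x(-7) - 116*(-3) = -1 - 116*(-3) = -1 + 348 = 347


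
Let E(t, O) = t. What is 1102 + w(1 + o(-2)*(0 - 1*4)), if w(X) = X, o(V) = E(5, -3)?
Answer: 1083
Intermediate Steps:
o(V) = 5
1102 + w(1 + o(-2)*(0 - 1*4)) = 1102 + (1 + 5*(0 - 1*4)) = 1102 + (1 + 5*(0 - 4)) = 1102 + (1 + 5*(-4)) = 1102 + (1 - 20) = 1102 - 19 = 1083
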